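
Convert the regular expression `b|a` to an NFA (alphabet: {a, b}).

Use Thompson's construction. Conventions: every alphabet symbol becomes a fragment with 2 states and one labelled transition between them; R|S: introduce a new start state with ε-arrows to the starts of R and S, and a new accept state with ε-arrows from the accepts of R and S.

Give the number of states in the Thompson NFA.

6

Per subexpression:
Each of the 2 symbol leaves contributes a 2-state fragment.
  b|a → 6 states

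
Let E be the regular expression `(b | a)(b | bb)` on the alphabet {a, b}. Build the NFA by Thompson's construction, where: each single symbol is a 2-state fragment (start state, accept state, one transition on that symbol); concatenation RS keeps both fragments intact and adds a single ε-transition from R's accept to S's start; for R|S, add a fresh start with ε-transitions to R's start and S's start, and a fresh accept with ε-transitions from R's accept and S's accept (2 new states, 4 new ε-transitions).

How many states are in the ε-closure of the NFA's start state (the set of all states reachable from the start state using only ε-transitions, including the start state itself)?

Work bottom-up. For each fragment F, track |ε-closure(F.start)| and whether F's accept lies in that closure (i.e. whether F accepts ε). A single-symbol fragment has closure size 1 and does not accept ε.
  b | a : |ε-closure| = 1 + 1 + 1 = 3 (the new accept is not ε-reachable since no branch accepts ε)
  bb : |ε-closure| equals the left operand's closure size = 1 (its accept is not ε-reachable, so the closure stops there)
  b | bb : |ε-closure| = 1 + 1 + 1 = 3 (the new accept is not ε-reachable since no branch accepts ε)
  (b | a)(b | bb) : |ε-closure| equals the left operand's closure size = 3 (its accept is not ε-reachable, so the closure stops there)

3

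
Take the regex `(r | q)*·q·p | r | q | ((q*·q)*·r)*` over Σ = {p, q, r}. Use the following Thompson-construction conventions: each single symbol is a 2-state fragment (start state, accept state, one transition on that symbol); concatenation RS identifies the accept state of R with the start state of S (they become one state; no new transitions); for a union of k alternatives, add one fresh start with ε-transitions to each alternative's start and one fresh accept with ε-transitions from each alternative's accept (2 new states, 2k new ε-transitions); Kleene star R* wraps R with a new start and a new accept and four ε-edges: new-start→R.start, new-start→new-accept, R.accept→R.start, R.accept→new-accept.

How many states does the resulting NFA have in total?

26

By structural recursion:
Each of the 9 symbol leaves contributes a 2-state fragment.
  r | q = 6 states
  (r | q)* = 8 states
  (r | q)*·q·p = 10 states
  q* = 4 states
  q*·q = 5 states
  (q*·q)* = 7 states
  (q*·q)*·r = 8 states
  ((q*·q)*·r)* = 10 states
  (r | q)*·q·p | r | q | ((q*·q)*·r)* = 26 states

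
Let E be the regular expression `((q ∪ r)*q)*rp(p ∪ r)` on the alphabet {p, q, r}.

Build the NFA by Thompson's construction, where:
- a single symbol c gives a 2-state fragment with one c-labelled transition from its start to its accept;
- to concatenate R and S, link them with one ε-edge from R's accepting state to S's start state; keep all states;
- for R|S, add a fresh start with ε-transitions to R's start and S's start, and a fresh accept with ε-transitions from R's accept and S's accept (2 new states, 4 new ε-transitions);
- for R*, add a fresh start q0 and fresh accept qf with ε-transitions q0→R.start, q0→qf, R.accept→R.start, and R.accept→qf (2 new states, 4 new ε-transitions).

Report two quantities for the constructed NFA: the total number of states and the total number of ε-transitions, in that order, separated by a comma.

Building bottom-up:
Each of the 7 symbol leaves contributes 2 states and 0 ε-transitions.
  q ∪ r → 6 states, 4 ε-transitions
  (q ∪ r)* → 8 states, 8 ε-transitions
  (q ∪ r)*q → 10 states, 9 ε-transitions
  ((q ∪ r)*q)* → 12 states, 13 ε-transitions
  p ∪ r → 6 states, 4 ε-transitions
  ((q ∪ r)*q)*rp(p ∪ r) → 22 states, 20 ε-transitions

22, 20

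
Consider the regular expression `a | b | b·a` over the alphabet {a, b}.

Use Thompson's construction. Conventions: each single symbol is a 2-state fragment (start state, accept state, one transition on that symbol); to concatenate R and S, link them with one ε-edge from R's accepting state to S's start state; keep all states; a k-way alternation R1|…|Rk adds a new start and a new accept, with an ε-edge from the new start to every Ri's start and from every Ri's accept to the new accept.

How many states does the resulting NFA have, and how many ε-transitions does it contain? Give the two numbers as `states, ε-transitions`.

10, 7

By structural recursion:
Each of the 4 symbol leaves contributes 2 states and 0 ε-transitions.
  b·a — 4 states, 1 ε-transition
  a | b | b·a — 10 states, 7 ε-transitions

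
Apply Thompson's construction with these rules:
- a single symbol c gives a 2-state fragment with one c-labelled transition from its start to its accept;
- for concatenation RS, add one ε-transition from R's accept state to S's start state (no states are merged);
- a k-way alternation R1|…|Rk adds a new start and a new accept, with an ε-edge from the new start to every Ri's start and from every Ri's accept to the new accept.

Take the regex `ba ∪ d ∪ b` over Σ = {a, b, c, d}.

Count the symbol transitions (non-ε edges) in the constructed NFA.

Recursing over subexpressions:
Each of the 4 symbol leaves contributes exactly 1 symbol transition.
  ba — 2 symbol transitions
  ba ∪ d ∪ b — 4 symbol transitions

4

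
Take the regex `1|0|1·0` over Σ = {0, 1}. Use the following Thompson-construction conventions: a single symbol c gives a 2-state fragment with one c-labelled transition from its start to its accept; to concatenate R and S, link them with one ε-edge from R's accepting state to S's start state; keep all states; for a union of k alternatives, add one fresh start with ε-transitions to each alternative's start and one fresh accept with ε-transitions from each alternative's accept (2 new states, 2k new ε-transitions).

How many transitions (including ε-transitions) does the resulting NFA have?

Per subexpression:
Each of the 4 symbol leaves contributes 1 transition (1 symbol, 0 ε).
  1·0 → 3 transitions (2 symbol, 1 ε)
  1|0|1·0 → 11 transitions (4 symbol, 7 ε)

11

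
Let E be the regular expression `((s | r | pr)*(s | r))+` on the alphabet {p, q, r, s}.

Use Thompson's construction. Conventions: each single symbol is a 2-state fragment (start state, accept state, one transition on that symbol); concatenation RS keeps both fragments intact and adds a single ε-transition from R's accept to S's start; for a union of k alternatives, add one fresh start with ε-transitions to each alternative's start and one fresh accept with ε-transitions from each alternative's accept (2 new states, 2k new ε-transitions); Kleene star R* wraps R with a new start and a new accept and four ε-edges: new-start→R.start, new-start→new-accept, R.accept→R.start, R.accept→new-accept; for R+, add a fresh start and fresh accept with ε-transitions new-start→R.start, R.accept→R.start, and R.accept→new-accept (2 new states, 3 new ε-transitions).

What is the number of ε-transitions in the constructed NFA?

Per subexpression:
Each of the 6 symbol leaves contributes 0 ε-transitions.
  pr → 1 ε-transition
  s | r | pr → 7 ε-transitions
  (s | r | pr)* → 11 ε-transitions
  s | r → 4 ε-transitions
  (s | r | pr)*(s | r) → 16 ε-transitions
  ((s | r | pr)*(s | r))+ → 19 ε-transitions

19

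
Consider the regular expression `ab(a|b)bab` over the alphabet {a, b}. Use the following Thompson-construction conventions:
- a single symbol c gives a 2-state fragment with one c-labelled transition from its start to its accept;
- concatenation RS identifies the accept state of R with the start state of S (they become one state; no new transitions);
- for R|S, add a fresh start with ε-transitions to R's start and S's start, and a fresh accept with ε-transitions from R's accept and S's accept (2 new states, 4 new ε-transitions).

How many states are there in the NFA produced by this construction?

Building bottom-up:
Each of the 7 symbol leaves contributes a 2-state fragment.
  a|b : 6 states
  ab(a|b)bab : 11 states

11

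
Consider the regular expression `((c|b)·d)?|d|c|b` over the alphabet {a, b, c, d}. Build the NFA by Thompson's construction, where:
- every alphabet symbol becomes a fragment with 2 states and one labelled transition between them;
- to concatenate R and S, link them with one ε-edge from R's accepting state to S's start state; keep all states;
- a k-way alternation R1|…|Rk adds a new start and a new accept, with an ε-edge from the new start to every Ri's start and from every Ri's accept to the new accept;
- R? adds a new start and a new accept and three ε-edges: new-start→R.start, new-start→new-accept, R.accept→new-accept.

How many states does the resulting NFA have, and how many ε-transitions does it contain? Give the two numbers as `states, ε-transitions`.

18, 16

Recursing over subexpressions:
Each of the 6 symbol leaves contributes 2 states and 0 ε-transitions.
  c|b → 6 states, 4 ε-transitions
  (c|b)·d → 8 states, 5 ε-transitions
  ((c|b)·d)? → 10 states, 8 ε-transitions
  ((c|b)·d)?|d|c|b → 18 states, 16 ε-transitions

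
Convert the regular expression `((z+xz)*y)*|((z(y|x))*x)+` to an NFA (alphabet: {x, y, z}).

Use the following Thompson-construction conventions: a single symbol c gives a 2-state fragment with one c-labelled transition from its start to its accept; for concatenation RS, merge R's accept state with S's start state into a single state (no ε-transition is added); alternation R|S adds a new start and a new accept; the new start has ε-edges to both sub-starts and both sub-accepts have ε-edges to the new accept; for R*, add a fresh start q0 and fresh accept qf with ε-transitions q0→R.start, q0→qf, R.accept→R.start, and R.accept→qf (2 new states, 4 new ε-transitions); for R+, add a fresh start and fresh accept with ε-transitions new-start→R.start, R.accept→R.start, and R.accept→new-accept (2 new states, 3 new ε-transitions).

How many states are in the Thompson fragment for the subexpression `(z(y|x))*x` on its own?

10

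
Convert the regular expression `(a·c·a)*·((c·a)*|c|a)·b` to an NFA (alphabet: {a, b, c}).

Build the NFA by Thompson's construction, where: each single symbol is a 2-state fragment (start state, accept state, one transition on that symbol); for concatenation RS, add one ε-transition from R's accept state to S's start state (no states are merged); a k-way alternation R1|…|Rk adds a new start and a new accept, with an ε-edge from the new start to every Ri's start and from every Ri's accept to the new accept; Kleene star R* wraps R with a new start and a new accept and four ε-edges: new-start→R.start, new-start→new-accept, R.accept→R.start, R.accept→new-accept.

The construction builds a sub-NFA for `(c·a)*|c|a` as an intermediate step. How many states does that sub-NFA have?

12

Fragment for `(c·a)*|c|a`:
Each of the 4 symbol leaves contributes a 2-state fragment.
  c·a → 4 states
  (c·a)* → 6 states
  (c·a)*|c|a → 12 states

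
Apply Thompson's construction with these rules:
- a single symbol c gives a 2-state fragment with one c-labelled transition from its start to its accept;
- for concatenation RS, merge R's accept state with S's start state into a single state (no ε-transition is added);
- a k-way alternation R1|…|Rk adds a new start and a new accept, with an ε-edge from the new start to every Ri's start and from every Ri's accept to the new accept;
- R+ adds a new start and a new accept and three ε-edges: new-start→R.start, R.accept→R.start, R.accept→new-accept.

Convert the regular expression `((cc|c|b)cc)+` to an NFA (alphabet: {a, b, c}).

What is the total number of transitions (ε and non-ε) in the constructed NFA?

Per subexpression:
Each of the 6 symbol leaves contributes 1 transition (1 symbol, 0 ε).
  cc = 2 transitions (2 symbol, 0 ε)
  cc|c|b = 10 transitions (4 symbol, 6 ε)
  (cc|c|b)cc = 12 transitions (6 symbol, 6 ε)
  ((cc|c|b)cc)+ = 15 transitions (6 symbol, 9 ε)

15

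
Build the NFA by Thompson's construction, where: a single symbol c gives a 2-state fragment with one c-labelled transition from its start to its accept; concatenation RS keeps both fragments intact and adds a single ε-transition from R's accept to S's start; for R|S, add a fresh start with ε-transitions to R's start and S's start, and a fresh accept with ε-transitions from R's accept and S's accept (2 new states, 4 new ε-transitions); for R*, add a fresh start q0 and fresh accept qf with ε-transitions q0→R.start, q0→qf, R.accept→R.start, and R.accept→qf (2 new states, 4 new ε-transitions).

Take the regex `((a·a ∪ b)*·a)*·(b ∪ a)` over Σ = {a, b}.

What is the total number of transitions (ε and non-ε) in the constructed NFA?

25

Per subexpression:
Each of the 6 symbol leaves contributes 1 transition (1 symbol, 0 ε).
  a·a — 3 transitions (2 symbol, 1 ε)
  a·a ∪ b — 8 transitions (3 symbol, 5 ε)
  (a·a ∪ b)* — 12 transitions (3 symbol, 9 ε)
  (a·a ∪ b)*·a — 14 transitions (4 symbol, 10 ε)
  ((a·a ∪ b)*·a)* — 18 transitions (4 symbol, 14 ε)
  b ∪ a — 6 transitions (2 symbol, 4 ε)
  ((a·a ∪ b)*·a)*·(b ∪ a) — 25 transitions (6 symbol, 19 ε)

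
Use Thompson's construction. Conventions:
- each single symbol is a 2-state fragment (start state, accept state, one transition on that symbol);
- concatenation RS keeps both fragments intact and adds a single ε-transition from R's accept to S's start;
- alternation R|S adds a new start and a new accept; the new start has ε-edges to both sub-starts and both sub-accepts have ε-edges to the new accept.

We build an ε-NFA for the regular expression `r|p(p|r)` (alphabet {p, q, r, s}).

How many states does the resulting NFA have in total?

12

Recursing over subexpressions:
Each of the 4 symbol leaves contributes a 2-state fragment.
  p|r → 6 states
  p(p|r) → 8 states
  r|p(p|r) → 12 states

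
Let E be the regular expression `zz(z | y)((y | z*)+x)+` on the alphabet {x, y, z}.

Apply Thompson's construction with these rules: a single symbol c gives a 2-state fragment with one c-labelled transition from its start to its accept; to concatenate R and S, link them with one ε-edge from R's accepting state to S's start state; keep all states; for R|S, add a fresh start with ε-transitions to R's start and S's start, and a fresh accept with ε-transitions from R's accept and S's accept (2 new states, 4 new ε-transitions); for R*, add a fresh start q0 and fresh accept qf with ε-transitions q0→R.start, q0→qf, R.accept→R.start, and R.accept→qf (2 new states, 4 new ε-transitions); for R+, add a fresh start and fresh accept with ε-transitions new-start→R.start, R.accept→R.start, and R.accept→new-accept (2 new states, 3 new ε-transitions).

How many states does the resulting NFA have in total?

24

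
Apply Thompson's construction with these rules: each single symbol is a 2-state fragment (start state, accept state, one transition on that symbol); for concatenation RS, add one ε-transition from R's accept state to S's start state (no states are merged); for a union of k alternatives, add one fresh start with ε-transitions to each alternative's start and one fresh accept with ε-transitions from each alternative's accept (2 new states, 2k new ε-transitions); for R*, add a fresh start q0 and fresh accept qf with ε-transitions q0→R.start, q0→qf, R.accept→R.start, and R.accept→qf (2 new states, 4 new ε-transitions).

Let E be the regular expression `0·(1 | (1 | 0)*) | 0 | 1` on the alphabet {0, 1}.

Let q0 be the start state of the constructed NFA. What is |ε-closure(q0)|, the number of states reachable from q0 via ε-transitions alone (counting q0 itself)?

4

Work bottom-up. For each fragment F, track |ε-closure(F.start)| and whether F's accept lies in that closure (i.e. whether F accepts ε). A single-symbol fragment has closure size 1 and does not accept ε.
  1 | 0 → C = 1 + 1 + 1 = 3 (the new accept is not ε-reachable since no branch accepts ε)
  (1 | 0)* → C = 1 (new start) + 3 (body) + 1 (new accept) = 5
  1 | (1 | 0)* → new start ε-reaches every alternative's start; at least one alternative accepts ε, so the union's new accept is reached too: C = 1 + 1 + 5 + 1 = 8
  0·(1 | (1 | 0)*) → same as the first factor's closure: C = 1
  0·(1 | (1 | 0)*) | 0 | 1 → new start ε-reaches every alternative's start; none of them accept ε, so the new accept is not reached: C = 1 + 1 + 1 + 1 = 4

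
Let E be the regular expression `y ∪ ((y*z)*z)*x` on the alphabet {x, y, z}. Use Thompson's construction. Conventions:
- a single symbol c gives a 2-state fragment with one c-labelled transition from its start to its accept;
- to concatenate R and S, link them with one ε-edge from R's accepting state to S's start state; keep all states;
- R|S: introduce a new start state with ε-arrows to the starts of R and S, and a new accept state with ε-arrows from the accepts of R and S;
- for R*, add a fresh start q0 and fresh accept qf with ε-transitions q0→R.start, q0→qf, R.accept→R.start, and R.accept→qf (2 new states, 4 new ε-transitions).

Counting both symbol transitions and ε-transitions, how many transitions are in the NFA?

24

By structural recursion:
Each of the 5 symbol leaves contributes 1 transition (1 symbol, 0 ε).
  y* — 5 transitions (1 symbol, 4 ε)
  y*z — 7 transitions (2 symbol, 5 ε)
  (y*z)* — 11 transitions (2 symbol, 9 ε)
  (y*z)*z — 13 transitions (3 symbol, 10 ε)
  ((y*z)*z)* — 17 transitions (3 symbol, 14 ε)
  ((y*z)*z)*x — 19 transitions (4 symbol, 15 ε)
  y ∪ ((y*z)*z)*x — 24 transitions (5 symbol, 19 ε)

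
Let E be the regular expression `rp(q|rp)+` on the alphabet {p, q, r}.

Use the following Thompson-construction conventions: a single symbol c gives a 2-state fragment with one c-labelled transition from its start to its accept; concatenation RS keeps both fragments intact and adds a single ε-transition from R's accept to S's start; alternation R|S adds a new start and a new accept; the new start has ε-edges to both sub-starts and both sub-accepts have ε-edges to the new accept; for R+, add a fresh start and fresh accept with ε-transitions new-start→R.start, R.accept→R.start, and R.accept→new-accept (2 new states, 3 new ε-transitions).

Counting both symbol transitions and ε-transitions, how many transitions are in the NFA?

15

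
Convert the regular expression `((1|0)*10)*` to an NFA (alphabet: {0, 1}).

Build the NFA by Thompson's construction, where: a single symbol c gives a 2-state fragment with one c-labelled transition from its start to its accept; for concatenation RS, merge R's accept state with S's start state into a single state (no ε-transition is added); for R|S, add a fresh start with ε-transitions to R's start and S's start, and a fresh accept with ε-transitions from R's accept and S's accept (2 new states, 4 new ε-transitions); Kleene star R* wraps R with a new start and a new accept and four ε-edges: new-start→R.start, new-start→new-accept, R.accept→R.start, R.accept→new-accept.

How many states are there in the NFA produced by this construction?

12

Bottom-up over the parse tree:
Each of the 4 symbol leaves contributes a 2-state fragment.
  1|0 : 6 states
  (1|0)* : 8 states
  (1|0)*10 : 10 states
  ((1|0)*10)* : 12 states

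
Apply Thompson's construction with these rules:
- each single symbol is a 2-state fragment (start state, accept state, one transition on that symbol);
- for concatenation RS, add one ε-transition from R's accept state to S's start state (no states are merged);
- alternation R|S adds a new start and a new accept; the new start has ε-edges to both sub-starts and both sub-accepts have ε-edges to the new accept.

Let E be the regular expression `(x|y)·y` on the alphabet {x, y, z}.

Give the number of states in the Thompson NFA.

Building bottom-up:
Each of the 3 symbol leaves contributes a 2-state fragment.
  x|y : 6 states
  (x|y)·y : 8 states

8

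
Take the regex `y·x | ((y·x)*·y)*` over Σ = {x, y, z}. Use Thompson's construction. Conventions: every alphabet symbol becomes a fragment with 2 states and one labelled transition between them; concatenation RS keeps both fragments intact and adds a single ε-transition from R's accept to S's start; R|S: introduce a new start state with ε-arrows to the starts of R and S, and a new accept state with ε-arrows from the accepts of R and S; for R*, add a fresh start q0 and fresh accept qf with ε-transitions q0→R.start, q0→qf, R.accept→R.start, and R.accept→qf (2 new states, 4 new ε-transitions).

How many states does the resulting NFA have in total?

16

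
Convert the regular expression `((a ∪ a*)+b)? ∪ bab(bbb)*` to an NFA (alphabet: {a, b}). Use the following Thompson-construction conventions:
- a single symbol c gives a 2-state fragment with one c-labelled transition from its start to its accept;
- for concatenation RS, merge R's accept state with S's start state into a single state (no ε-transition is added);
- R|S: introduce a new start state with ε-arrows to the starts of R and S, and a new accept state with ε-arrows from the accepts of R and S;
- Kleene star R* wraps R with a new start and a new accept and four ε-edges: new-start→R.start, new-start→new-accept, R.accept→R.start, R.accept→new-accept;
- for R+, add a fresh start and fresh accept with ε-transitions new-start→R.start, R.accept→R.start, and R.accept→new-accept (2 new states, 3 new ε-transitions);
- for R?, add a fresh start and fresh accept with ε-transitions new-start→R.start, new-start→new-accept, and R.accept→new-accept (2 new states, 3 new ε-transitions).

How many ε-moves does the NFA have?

Recursing over subexpressions:
Each of the 9 symbol leaves contributes 0 ε-transitions.
  a* : 4 ε-transitions
  a ∪ a* : 8 ε-transitions
  (a ∪ a*)+ : 11 ε-transitions
  (a ∪ a*)+b : 11 ε-transitions
  ((a ∪ a*)+b)? : 14 ε-transitions
  bbb : 0 ε-transitions
  (bbb)* : 4 ε-transitions
  bab(bbb)* : 4 ε-transitions
  ((a ∪ a*)+b)? ∪ bab(bbb)* : 22 ε-transitions

22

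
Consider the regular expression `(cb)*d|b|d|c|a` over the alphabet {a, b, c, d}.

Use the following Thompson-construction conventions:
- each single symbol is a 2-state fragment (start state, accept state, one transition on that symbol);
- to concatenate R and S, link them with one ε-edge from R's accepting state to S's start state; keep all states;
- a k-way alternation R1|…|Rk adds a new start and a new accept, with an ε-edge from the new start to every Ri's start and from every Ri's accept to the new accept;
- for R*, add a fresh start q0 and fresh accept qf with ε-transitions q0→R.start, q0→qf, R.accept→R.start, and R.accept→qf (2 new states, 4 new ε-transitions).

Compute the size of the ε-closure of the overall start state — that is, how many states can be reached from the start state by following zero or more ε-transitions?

Compute the ε-closure size of each fragment's start state recursively; a symbol fragment's start has no outgoing ε-edge, so its closure is just itself (size 1).
  cb — same as the first factor's closure: C = 1
  (cb)* — C = 1 (new start) + 1 (body) + 1 (new accept) = 3
  (cb)*d — C = 3 + 1 = 4 (closure spills across the concat boundary because the left factor accepts ε)
  (cb)*d|b|d|c|a — new start ε-reaches every alternative's start; none of them accept ε, so the new accept is not reached: C = 1 + 4 + 1 + 1 + 1 + 1 = 9

9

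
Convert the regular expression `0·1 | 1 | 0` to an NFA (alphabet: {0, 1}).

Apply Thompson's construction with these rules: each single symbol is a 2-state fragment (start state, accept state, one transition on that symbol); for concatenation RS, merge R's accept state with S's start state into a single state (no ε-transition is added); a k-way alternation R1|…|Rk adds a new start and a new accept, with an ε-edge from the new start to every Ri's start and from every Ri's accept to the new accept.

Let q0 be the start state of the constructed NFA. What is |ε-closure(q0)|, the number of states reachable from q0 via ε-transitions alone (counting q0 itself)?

4

Work bottom-up. For each fragment F, track |ε-closure(F.start)| and whether F's accept lies in that closure (i.e. whether F accepts ε). A single-symbol fragment has closure size 1 and does not accept ε.
  0·1 → |ε-closure| equals the left operand's closure size = 1 (its accept is not ε-reachable, so the closure stops there)
  0·1 | 1 | 0 → new start ε-reaches every alternative's start; none of them accept ε, so the new accept is not reached: |ε-closure| = 1 + 1 + 1 + 1 = 4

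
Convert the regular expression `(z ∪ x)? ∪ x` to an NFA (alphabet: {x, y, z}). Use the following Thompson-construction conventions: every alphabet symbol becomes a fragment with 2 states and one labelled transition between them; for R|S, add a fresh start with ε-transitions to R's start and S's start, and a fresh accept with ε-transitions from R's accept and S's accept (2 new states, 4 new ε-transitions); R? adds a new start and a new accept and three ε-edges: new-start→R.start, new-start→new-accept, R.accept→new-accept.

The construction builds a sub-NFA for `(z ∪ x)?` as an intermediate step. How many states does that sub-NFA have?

8

Fragment for `(z ∪ x)?`:
Each of the 2 symbol leaves contributes a 2-state fragment.
  z ∪ x : 6 states
  (z ∪ x)? : 8 states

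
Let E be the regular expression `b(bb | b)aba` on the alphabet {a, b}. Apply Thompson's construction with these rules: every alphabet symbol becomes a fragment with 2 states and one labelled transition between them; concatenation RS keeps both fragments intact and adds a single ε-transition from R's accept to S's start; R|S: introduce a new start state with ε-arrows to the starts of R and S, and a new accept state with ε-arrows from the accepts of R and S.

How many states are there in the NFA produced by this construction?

16

Recursing over subexpressions:
Each of the 7 symbol leaves contributes a 2-state fragment.
  bb = 4 states
  bb | b = 8 states
  b(bb | b)aba = 16 states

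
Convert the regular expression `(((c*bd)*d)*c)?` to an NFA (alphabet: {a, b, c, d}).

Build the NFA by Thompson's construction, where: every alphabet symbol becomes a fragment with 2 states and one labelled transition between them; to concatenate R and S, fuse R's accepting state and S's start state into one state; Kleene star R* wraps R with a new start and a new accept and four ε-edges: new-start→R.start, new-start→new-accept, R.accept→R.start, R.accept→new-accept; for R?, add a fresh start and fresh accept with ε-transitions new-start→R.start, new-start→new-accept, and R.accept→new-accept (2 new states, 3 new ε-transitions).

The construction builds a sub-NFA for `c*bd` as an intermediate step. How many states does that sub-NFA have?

6

Fragment for `c*bd`:
Each of the 3 symbol leaves contributes a 2-state fragment.
  c* : 4 states
  c*bd : 6 states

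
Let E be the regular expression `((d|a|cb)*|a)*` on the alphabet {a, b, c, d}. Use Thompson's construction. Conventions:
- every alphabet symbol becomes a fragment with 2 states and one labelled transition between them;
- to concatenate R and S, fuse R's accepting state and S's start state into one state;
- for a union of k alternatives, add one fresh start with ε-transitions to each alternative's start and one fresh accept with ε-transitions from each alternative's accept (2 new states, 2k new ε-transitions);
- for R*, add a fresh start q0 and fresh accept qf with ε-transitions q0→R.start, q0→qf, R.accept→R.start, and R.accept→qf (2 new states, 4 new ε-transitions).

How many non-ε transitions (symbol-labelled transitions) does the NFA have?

5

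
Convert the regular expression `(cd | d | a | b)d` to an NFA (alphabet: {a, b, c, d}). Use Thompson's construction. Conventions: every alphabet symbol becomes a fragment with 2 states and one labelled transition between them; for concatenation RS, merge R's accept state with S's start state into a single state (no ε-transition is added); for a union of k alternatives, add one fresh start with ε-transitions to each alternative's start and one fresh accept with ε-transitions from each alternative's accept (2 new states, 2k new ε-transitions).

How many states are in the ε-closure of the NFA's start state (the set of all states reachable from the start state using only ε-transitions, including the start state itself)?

5

Let C(F) = |ε-closure(F.start)| within fragment F, and note whether F accepts ε. Symbol fragments have C = 1 and do not accept ε. Then:
  cd : |ε-closure| equals the left operand's closure size = 1 (its accept is not ε-reachable, so the closure stops there)
  cd | d | a | b : |ε-closure| = 1 + 1 + 1 + 1 + 1 = 5 (the new accept is not ε-reachable since no branch accepts ε)
  (cd | d | a | b)d : |ε-closure| equals the left operand's closure size = 5 (its accept is not ε-reachable, so the closure stops there)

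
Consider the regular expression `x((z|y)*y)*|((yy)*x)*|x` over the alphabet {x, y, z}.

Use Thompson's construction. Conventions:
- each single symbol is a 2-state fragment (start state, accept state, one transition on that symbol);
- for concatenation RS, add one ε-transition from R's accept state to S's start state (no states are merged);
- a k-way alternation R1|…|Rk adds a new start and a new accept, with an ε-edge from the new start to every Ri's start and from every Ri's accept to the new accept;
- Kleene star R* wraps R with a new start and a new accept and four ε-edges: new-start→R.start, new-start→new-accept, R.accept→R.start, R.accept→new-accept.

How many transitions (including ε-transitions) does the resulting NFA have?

Recursing over subexpressions:
Each of the 8 symbol leaves contributes 1 transition (1 symbol, 0 ε).
  z|y — 6 transitions (2 symbol, 4 ε)
  (z|y)* — 10 transitions (2 symbol, 8 ε)
  (z|y)*y — 12 transitions (3 symbol, 9 ε)
  ((z|y)*y)* — 16 transitions (3 symbol, 13 ε)
  x((z|y)*y)* — 18 transitions (4 symbol, 14 ε)
  yy — 3 transitions (2 symbol, 1 ε)
  (yy)* — 7 transitions (2 symbol, 5 ε)
  (yy)*x — 9 transitions (3 symbol, 6 ε)
  ((yy)*x)* — 13 transitions (3 symbol, 10 ε)
  x((z|y)*y)*|((yy)*x)*|x — 38 transitions (8 symbol, 30 ε)

38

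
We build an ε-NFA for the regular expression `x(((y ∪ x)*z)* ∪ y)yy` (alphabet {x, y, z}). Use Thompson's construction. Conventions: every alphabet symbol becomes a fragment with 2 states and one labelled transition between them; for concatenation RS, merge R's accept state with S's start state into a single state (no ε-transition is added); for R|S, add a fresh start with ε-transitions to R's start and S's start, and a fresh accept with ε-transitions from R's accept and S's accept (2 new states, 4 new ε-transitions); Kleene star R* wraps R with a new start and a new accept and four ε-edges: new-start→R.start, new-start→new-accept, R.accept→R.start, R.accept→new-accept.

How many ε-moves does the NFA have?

By structural recursion:
Each of the 7 symbol leaves contributes 0 ε-transitions.
  y ∪ x — 4 ε-transitions
  (y ∪ x)* — 8 ε-transitions
  (y ∪ x)*z — 8 ε-transitions
  ((y ∪ x)*z)* — 12 ε-transitions
  ((y ∪ x)*z)* ∪ y — 16 ε-transitions
  x(((y ∪ x)*z)* ∪ y)yy — 16 ε-transitions

16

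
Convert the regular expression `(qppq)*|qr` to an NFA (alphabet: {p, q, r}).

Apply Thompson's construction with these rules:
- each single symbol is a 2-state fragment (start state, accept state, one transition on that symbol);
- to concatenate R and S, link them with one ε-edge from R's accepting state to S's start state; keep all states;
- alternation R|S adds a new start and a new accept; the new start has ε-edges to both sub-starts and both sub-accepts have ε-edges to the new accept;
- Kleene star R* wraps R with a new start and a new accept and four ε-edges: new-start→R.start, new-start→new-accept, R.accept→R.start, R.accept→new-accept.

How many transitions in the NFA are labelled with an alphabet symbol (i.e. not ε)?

6

Building bottom-up:
Each of the 6 symbol leaves contributes exactly 1 symbol transition.
  qppq : 4 symbol transitions
  (qppq)* : 4 symbol transitions
  qr : 2 symbol transitions
  (qppq)*|qr : 6 symbol transitions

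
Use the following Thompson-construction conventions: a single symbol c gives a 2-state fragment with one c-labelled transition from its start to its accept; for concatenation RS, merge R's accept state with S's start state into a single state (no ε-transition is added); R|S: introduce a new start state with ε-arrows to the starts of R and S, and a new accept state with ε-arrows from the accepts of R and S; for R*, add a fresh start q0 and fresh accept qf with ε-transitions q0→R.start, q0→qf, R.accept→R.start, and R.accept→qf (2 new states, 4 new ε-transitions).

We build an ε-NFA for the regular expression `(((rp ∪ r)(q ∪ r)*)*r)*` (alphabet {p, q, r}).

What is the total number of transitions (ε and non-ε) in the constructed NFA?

26

Recursing over subexpressions:
Each of the 6 symbol leaves contributes 1 transition (1 symbol, 0 ε).
  rp → 2 transitions (2 symbol, 0 ε)
  rp ∪ r → 7 transitions (3 symbol, 4 ε)
  q ∪ r → 6 transitions (2 symbol, 4 ε)
  (q ∪ r)* → 10 transitions (2 symbol, 8 ε)
  (rp ∪ r)(q ∪ r)* → 17 transitions (5 symbol, 12 ε)
  ((rp ∪ r)(q ∪ r)*)* → 21 transitions (5 symbol, 16 ε)
  ((rp ∪ r)(q ∪ r)*)*r → 22 transitions (6 symbol, 16 ε)
  (((rp ∪ r)(q ∪ r)*)*r)* → 26 transitions (6 symbol, 20 ε)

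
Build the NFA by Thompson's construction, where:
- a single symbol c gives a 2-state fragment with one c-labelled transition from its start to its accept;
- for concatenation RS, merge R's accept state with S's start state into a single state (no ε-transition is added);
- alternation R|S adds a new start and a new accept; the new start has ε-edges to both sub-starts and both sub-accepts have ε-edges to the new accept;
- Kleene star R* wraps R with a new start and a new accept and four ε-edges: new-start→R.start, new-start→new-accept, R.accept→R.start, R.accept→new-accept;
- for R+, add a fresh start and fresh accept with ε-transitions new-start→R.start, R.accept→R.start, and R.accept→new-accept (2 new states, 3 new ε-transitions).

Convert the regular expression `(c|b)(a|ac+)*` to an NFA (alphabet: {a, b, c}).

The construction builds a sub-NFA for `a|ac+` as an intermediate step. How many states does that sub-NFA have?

9

Fragment for `a|ac+`:
Each of the 3 symbol leaves contributes a 2-state fragment.
  c+ → 4 states
  ac+ → 5 states
  a|ac+ → 9 states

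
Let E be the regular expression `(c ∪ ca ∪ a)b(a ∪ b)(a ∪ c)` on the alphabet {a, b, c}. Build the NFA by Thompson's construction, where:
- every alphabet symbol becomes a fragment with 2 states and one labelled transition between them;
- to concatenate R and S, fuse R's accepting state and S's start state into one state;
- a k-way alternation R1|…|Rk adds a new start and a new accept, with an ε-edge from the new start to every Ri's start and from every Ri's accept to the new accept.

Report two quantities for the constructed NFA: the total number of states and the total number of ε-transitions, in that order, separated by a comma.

20, 14

Per subexpression:
Each of the 9 symbol leaves contributes 2 states and 0 ε-transitions.
  ca = 3 states, 0 ε-transitions
  c ∪ ca ∪ a = 9 states, 6 ε-transitions
  a ∪ b = 6 states, 4 ε-transitions
  a ∪ c = 6 states, 4 ε-transitions
  (c ∪ ca ∪ a)b(a ∪ b)(a ∪ c) = 20 states, 14 ε-transitions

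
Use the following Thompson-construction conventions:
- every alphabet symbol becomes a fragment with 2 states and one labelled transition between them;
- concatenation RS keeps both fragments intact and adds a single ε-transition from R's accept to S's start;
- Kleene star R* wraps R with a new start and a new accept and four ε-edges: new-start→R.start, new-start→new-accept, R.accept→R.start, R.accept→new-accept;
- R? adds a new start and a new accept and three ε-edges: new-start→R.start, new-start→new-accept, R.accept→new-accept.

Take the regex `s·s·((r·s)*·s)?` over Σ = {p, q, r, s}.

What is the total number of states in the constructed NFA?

14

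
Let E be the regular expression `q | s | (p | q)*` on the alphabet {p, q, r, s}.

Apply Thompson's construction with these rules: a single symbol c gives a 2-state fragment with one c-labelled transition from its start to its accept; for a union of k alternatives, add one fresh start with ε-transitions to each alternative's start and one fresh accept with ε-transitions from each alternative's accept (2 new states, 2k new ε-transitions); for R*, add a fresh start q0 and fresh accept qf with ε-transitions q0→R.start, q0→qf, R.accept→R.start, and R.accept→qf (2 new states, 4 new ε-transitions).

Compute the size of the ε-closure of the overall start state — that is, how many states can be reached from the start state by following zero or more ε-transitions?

9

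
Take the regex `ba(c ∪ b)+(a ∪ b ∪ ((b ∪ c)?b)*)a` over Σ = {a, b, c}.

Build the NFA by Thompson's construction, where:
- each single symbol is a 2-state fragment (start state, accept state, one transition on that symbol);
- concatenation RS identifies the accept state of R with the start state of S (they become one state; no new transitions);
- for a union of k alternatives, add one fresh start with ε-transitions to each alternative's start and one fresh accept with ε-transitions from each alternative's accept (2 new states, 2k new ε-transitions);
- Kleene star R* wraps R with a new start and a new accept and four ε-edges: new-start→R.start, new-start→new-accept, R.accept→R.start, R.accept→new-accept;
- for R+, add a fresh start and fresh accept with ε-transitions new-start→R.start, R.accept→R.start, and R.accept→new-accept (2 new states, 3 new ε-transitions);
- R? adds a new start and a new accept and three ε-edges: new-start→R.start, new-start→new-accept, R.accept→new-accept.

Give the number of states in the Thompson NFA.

27

Recursing over subexpressions:
Each of the 10 symbol leaves contributes a 2-state fragment.
  c ∪ b = 6 states
  (c ∪ b)+ = 8 states
  b ∪ c = 6 states
  (b ∪ c)? = 8 states
  (b ∪ c)?b = 9 states
  ((b ∪ c)?b)* = 11 states
  a ∪ b ∪ ((b ∪ c)?b)* = 17 states
  ba(c ∪ b)+(a ∪ b ∪ ((b ∪ c)?b)*)a = 27 states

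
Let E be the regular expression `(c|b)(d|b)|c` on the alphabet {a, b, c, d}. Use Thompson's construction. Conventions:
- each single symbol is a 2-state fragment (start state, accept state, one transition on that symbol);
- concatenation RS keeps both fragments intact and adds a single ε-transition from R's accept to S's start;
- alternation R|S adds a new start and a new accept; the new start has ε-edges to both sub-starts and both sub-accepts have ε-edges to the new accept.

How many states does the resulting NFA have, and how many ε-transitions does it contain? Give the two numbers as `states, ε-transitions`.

Per subexpression:
Each of the 5 symbol leaves contributes 2 states and 0 ε-transitions.
  c|b = 6 states, 4 ε-transitions
  d|b = 6 states, 4 ε-transitions
  (c|b)(d|b) = 12 states, 9 ε-transitions
  (c|b)(d|b)|c = 16 states, 13 ε-transitions

16, 13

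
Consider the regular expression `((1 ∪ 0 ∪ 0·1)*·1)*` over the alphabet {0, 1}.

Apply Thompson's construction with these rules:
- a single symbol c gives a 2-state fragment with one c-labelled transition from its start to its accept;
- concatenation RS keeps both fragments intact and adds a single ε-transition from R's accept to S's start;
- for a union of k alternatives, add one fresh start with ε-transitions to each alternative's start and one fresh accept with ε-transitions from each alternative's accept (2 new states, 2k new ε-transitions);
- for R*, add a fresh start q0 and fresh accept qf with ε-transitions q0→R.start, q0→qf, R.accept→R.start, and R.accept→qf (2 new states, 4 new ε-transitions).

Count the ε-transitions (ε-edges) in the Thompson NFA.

16

Per subexpression:
Each of the 5 symbol leaves contributes 0 ε-transitions.
  0·1 — 1 ε-transition
  1 ∪ 0 ∪ 0·1 — 7 ε-transitions
  (1 ∪ 0 ∪ 0·1)* — 11 ε-transitions
  (1 ∪ 0 ∪ 0·1)*·1 — 12 ε-transitions
  ((1 ∪ 0 ∪ 0·1)*·1)* — 16 ε-transitions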